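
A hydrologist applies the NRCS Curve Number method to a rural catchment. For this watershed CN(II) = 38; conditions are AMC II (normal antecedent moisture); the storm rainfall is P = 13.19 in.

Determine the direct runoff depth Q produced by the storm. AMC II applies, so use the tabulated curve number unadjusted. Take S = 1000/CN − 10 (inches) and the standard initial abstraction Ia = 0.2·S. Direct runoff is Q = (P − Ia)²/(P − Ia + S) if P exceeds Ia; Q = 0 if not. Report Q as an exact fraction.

Average conditions: CN = 38 (no AMC adjustment).
S = 1000/38 − 10 = 310/19 in ≈ 16.316 in
Initial abstraction Ia = S/5 = (310/19)/5 = 62/19 ≈ 3.263 in
Since P=13.190 > Ia=3.263: effective rainfall P−Ia = 18861/1900 in
Runoff Q = (P−Ia)²/(P−Ia+S) = (9.927)²/(9.927+16.316) = 355737321/94735900 ≈ 3.755 in

Q = 355737321/94735900 in ≈ 3.755 in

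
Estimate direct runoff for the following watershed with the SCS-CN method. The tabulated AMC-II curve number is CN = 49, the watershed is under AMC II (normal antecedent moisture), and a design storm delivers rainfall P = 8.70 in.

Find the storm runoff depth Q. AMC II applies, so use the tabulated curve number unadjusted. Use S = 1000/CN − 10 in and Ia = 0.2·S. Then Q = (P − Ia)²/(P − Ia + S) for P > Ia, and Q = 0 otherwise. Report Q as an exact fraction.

CN(II) = 49; AMC II needs no correction.
Retention S: 1000/CN − 10 with CN=49.000 → S = 510/49 ≈ 10.408 in
Ia = 0.2·(510/49) = 102/49 in ≈ 2.082 in
Since P=8.700 > Ia=2.082: effective rainfall P−Ia = 3243/490 in
Q = (3243/490)²/((3243/490) + 510/49) = (10517049/240100)/(8343/490) = 1168561/454230 in ≈ 2.573 in

Q = 1168561/454230 in ≈ 2.573 in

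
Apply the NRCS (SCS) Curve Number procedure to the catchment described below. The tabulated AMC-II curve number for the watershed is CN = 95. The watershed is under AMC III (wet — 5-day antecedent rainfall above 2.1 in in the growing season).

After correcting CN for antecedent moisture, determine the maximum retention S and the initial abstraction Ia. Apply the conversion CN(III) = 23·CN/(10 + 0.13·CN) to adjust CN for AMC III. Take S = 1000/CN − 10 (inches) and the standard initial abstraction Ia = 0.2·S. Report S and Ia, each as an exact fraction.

S = 100/437 in ≈ 0.229 in; Ia = 20/437 in ≈ 0.046 in

Adjust CN=95 to AMC III: 23·95/(10 + 0.13·95) → 2185 ÷ (447/20) = 43700/447 ≈ 97.763
Max retention: S = 1000/(43700/447) − 10 = 100/437 in (≈ 0.229 in)
Ia = 0.2·(100/437) = 20/437 in ≈ 0.046 in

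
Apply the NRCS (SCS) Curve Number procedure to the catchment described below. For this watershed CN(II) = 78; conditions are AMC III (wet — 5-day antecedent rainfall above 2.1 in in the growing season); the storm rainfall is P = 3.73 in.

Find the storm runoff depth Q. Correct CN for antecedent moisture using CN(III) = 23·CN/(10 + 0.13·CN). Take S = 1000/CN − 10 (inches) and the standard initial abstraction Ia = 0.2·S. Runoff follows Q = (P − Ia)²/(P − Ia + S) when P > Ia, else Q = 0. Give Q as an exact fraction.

CN(III) from CN(II)=78: (23·78)/(10 + 0.13·78) = 89700/1007 ≈ 89.076
Max retention: S = 1000/(89700/1007) − 10 = 1100/897 in (≈ 1.226 in)
Ia = 0.2·(1100/897) = 220/897 in ≈ 0.245 in
Since P=3.730 > Ia=0.245: effective rainfall P−Ia = 312581/89700 in
Q: (312581/89700)² ÷ (422581/89700) = 97706881561/37905515700 in (≈ 2.578 in)

Q = 97706881561/37905515700 in ≈ 2.578 in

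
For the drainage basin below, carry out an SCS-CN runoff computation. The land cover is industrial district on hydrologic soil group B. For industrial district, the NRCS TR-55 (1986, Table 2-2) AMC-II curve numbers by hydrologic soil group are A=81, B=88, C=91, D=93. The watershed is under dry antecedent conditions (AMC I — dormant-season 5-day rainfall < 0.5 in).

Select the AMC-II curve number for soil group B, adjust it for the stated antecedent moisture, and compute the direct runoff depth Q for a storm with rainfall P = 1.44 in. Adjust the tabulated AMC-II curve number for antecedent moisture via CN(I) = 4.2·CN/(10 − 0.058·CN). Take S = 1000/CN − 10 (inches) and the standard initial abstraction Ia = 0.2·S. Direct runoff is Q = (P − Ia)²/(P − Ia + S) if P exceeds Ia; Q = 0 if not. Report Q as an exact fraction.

NRCS table: industrial district, soil group B → CN(II) = 88
Adjust CN=88 to AMC I: 4.2·88/(10 − 0.058·88) → (1848/5) ÷ (612/125) = 3850/51 ≈ 75.490
Retention S: 1000/CN − 10 with CN=75.490 → S = 250/77 ≈ 3.247 in
Initial abstraction Ia = S/5 = (250/77)/5 = 50/77 ≈ 0.649 in
P − Ia = 1.440 − 0.649 = 1522/1925 ≈ 0.791 in (> 0, runoff occurs)
Q = (1522/1925)²/((1522/1925) + 250/77) = (2316484/3705625)/(7772/1925) = 579121/3740275 in ≈ 0.155 in

Q = 579121/3740275 in ≈ 0.155 in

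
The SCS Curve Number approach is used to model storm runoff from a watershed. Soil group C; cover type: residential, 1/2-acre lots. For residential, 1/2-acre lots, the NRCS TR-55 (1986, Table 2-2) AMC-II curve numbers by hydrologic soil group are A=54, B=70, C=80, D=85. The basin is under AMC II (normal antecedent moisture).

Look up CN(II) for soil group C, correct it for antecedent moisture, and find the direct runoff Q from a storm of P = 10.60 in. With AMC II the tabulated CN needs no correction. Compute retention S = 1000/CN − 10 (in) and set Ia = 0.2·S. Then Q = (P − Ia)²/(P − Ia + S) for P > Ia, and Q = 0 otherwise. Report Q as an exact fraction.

NRCS table: residential, 1/2-acre lots, soil group C → CN(II) = 80
AMC II — tabulated CN = 80 applies directly.
Retention S: 1000/CN − 10 with CN=80.000 → S = 5/2 ≈ 2.500 in
Initial abstraction Ia = S/5 = (5/2)/5 = 1/2 ≈ 0.500 in
Since P=10.600 > Ia=0.500: effective rainfall P−Ia = 101/10 in
Q = (101/10)²/((101/10) + 5/2) = (10201/100)/(63/5) = 10201/1260 in ≈ 8.096 in

Q = 10201/1260 in ≈ 8.096 in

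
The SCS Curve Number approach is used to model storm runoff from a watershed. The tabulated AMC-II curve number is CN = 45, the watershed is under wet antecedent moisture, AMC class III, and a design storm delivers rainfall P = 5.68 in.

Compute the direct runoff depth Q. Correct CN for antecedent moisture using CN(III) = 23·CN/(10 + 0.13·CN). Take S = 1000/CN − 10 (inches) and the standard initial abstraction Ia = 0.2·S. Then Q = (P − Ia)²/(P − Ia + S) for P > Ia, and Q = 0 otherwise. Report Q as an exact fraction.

Adjust CN=45 to AMC III: 23·45/(10 + 0.13·45) → 1035 ÷ (317/20) = 20700/317 ≈ 65.300
Retention S: 1000/CN − 10 with CN=65.300 → S = 1100/207 ≈ 5.314 in
Initial abstraction Ia = S/5 = (1100/207)/5 = 220/207 ≈ 1.063 in
P − Ia = 5.680 − 1.063 = 23894/5175 ≈ 4.617 in (> 0, runoff occurs)
Q: (23894/5175)² ÷ (51394/5175) = 285461618/132981975 in (≈ 2.147 in)

Q = 285461618/132981975 in ≈ 2.147 in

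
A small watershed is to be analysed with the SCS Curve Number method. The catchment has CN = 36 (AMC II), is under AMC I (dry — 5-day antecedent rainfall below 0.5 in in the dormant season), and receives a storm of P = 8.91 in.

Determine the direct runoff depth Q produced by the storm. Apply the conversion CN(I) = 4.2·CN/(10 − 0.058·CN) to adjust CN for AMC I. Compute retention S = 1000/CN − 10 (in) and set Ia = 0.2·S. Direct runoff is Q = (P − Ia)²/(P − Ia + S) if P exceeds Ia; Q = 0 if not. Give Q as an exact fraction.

Q = 70543201/15278741100 in ≈ 0.005 in

Adjust CN=36 to AMC I: 4.2·36/(10 − 0.058·36) → (756/5) ÷ (989/125) = 18900/989 ≈ 19.110
Retention S: 1000/CN − 10 with CN=19.110 → S = 8000/189 ≈ 42.328 in
Initial abstraction Ia = S/5 = (8000/189)/5 = 1600/189 ≈ 8.466 in
Since P=8.910 > Ia=8.466: effective rainfall P−Ia = 8399/18900 in
Runoff Q = (P−Ia)²/(P−Ia+S) = (0.444)²/(0.444+42.328) = 70543201/15278741100 ≈ 0.005 in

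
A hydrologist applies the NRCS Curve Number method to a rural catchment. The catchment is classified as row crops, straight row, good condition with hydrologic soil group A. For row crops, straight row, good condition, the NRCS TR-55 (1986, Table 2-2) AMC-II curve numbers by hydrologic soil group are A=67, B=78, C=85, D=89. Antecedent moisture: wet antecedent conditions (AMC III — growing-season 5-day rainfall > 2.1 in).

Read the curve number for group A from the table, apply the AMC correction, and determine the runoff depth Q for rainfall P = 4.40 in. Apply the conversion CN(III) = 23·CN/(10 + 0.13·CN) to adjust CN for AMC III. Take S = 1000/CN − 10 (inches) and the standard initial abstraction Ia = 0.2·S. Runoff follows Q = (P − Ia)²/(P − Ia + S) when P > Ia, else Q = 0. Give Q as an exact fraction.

NRCS table: row crops, straight row, good condition, soil group A → CN(II) = 67
CN(III) from CN(II)=67: (23·67)/(10 + 0.13·67) = 154100/1871 ≈ 82.362
Retention S: 1000/CN − 10 with CN=82.362 → S = 3300/1541 ≈ 2.141 in
Ia = 0.2·(3300/1541) = 660/1541 in ≈ 0.428 in
Since P=4.400 > Ia=0.428: effective rainfall P−Ia = 30602/7705 in
Runoff Q = (P−Ia)²/(P−Ia+S) = (3.972)²/(3.972+2.141) = 42567382/16496405 ≈ 2.580 in

Q = 42567382/16496405 in ≈ 2.580 in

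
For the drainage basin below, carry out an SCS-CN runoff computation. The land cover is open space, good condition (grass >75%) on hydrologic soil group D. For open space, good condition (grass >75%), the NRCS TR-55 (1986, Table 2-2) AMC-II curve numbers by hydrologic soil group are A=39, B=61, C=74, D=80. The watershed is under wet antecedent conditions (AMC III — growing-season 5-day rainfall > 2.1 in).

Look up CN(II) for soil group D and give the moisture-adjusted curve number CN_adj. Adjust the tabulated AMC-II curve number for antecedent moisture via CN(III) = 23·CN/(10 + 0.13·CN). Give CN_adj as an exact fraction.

CN_adj = 4600/51 ≈ 90.196

NRCS table: open space, good condition (grass >75%), soil group D → CN(II) = 80
Adjust CN=80 to AMC III: 23·80/(10 + 0.13·80) → 1840 ÷ (102/5) = 4600/51 ≈ 90.196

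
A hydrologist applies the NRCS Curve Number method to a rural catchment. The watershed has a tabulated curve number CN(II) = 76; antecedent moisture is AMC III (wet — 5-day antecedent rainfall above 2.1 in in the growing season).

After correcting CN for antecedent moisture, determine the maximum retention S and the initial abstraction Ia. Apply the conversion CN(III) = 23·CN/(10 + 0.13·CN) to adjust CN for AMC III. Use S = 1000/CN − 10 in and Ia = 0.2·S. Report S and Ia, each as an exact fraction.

S = 600/437 in ≈ 1.373 in; Ia = 120/437 in ≈ 0.275 in

Wet (AMC III): CN(III) = 23·76/(10 + 0.13·76) = 1748/(497/25) = 43700/497 ≈ 87.928
S = 1000/(43700/497) − 10 = 600/437 in ≈ 1.373 in
Ia = 0.2·(600/437) = 120/437 in ≈ 0.275 in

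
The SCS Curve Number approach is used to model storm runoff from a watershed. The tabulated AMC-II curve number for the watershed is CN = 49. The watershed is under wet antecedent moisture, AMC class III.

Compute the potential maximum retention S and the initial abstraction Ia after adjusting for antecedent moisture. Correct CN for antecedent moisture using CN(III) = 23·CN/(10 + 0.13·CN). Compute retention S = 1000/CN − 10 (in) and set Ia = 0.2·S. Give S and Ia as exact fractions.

S = 5100/1127 in ≈ 4.525 in; Ia = 1020/1127 in ≈ 0.905 in

Adjust CN=49 to AMC III: 23·49/(10 + 0.13·49) → 1127 ÷ (1637/100) = 112700/1637 ≈ 68.845
S = 1000/(112700/1637) − 10 = 5100/1127 in ≈ 4.525 in
Initial abstraction Ia = S/5 = (5100/1127)/5 = 1020/1127 ≈ 0.905 in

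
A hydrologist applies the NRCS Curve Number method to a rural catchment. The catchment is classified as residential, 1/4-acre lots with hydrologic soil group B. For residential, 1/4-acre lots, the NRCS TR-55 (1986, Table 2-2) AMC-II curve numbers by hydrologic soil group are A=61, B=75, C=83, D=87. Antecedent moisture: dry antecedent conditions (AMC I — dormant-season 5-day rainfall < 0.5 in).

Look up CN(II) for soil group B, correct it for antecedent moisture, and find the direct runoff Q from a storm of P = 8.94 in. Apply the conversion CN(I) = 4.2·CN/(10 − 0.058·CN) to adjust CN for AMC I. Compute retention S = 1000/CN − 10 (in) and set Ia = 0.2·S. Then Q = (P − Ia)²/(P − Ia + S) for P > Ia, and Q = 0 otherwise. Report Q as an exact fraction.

Q = 536431921/151707150 in ≈ 3.536 in

NRCS table: residential, 1/4-acre lots, soil group B → CN(II) = 75
Dry (AMC I): CN(I) = 4.2·75/(10 − 0.058·75) = 315/(113/20) = 6300/113 ≈ 55.752
Max retention: S = 1000/(6300/113) − 10 = 500/63 in (≈ 7.937 in)
Ia = 0.2·(500/63) = 100/63 in ≈ 1.587 in
Since P=8.940 > Ia=1.587: effective rainfall P−Ia = 23161/3150 in
Runoff Q = (P−Ia)²/(P−Ia+S) = (7.353)²/(7.353+7.937) = 536431921/151707150 ≈ 3.536 in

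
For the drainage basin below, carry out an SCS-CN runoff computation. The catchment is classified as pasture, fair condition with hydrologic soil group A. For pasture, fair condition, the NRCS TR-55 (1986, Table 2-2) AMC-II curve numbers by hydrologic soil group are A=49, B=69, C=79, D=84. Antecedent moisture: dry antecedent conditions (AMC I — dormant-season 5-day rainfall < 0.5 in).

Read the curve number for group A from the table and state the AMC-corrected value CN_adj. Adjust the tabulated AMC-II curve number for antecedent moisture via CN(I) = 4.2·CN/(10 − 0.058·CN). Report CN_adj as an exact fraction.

CN_adj = 34300/1193 ≈ 28.751

NRCS table: pasture, fair condition, soil group A → CN(II) = 49
Dry (AMC I): CN(I) = 4.2·49/(10 − 0.058·49) = (1029/5)/(3579/500) = 34300/1193 ≈ 28.751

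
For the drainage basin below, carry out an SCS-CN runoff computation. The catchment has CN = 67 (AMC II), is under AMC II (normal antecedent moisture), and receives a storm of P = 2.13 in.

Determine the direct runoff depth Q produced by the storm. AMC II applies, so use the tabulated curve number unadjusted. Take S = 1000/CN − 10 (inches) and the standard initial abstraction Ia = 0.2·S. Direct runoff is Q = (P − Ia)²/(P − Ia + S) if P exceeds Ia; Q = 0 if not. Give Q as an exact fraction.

Average conditions: CN = 67 (no AMC adjustment).
Max retention: S = 1000/67 − 10 = 330/67 in (≈ 4.925 in)
Ia = 0.2S: 0.2·4.925 = 0.985 in (exactly 66/67)
Excess rainfall: 2.130 − 0.985 = 1.145 in; P > Ia so Q > 0
Q = (7671/6700)²/((7671/6700) + 330/67) = (58844241/44890000)/(40671/6700) = 6538249/30277300 in ≈ 0.216 in

Q = 6538249/30277300 in ≈ 0.216 in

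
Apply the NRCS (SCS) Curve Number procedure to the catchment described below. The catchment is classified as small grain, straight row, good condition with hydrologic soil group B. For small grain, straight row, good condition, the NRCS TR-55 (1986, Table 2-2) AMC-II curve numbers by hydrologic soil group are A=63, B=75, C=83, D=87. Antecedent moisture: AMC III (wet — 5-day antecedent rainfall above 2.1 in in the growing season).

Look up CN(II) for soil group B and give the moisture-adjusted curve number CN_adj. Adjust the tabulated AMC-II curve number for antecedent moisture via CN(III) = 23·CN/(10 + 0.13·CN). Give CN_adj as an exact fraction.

NRCS table: small grain, straight row, good condition, soil group B → CN(II) = 75
CN(III) from CN(II)=75: (23·75)/(10 + 0.13·75) = 6900/79 ≈ 87.342

CN_adj = 6900/79 ≈ 87.342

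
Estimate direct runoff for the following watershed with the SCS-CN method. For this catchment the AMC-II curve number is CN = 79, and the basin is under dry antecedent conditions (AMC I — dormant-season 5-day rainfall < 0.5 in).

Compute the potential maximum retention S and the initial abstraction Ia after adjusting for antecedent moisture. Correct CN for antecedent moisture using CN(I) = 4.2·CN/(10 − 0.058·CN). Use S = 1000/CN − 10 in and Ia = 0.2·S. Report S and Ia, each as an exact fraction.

S = 500/79 in ≈ 6.329 in; Ia = 100/79 in ≈ 1.266 in

Adjust CN=79 to AMC I: 4.2·79/(10 − 0.058·79) → (1659/5) ÷ (2709/500) = 7900/129 ≈ 61.240
S = 1000/(7900/129) − 10 = 500/79 in ≈ 6.329 in
Ia = 0.2S: 0.2·6.329 = 1.266 in (exactly 100/79)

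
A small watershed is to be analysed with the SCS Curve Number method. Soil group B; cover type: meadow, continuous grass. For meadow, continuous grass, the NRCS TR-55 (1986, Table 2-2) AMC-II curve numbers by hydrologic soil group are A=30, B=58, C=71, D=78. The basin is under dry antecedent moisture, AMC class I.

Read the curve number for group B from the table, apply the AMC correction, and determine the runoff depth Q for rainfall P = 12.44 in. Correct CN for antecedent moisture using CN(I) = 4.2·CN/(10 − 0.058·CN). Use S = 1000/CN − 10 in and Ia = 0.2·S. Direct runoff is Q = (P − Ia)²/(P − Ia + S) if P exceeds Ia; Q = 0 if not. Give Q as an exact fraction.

Q = 42497361/13788775 in ≈ 3.082 in

NRCS table: meadow, continuous grass, soil group B → CN(II) = 58
Dry (AMC I): CN(I) = 4.2·58/(10 − 0.058·58) = (1218/5)/(1659/250) = 2900/79 ≈ 36.709
Max retention: S = 1000/(2900/79) − 10 = 500/29 in (≈ 17.241 in)
Initial abstraction Ia = S/5 = (500/29)/5 = 100/29 ≈ 3.448 in
Since P=12.440 > Ia=3.448: effective rainfall P−Ia = 6519/725 in
Q: (6519/725)² ÷ (19019/725) = 42497361/13788775 in (≈ 3.082 in)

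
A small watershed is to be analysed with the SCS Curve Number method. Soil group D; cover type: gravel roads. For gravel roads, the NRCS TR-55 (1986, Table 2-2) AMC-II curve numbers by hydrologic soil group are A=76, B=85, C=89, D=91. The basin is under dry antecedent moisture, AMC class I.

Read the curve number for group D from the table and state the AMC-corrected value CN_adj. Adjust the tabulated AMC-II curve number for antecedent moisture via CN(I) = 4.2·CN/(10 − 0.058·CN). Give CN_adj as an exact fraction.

NRCS table: gravel roads, soil group D → CN(II) = 91
Adjust CN=91 to AMC I: 4.2·91/(10 − 0.058·91) → (1911/5) ÷ (2361/500) = 63700/787 ≈ 80.940

CN_adj = 63700/787 ≈ 80.940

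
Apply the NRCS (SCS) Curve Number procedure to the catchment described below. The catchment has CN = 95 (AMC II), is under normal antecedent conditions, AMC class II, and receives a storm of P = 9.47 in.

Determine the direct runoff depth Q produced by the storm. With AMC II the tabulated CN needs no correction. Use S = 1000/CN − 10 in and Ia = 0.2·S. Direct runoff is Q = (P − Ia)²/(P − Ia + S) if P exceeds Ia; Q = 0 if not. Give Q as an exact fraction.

Q = 316590849/35706700 in ≈ 8.866 in

Average conditions: CN = 95 (no AMC adjustment).
Retention S: 1000/CN − 10 with CN=95.000 → S = 10/19 ≈ 0.526 in
Ia = 0.2S: 0.2·0.526 = 0.105 in (exactly 2/19)
Excess rainfall: 9.470 − 0.105 = 9.365 in; P > Ia so Q > 0
Q = (17793/1900)²/((17793/1900) + 10/19) = (316590849/3610000)/(18793/1900) = 316590849/35706700 in ≈ 8.866 in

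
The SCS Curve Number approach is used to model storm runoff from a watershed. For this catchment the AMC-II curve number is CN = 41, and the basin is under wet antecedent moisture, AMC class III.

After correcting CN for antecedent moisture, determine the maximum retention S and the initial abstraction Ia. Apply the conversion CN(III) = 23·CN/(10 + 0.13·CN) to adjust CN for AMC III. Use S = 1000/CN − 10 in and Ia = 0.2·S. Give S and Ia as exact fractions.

CN(III) from CN(II)=41: (23·41)/(10 + 0.13·41) = 94300/1533 ≈ 61.513
Retention S: 1000/CN − 10 with CN=61.513 → S = 5900/943 ≈ 6.257 in
Ia = 0.2·(5900/943) = 1180/943 in ≈ 1.251 in

S = 5900/943 in ≈ 6.257 in; Ia = 1180/943 in ≈ 1.251 in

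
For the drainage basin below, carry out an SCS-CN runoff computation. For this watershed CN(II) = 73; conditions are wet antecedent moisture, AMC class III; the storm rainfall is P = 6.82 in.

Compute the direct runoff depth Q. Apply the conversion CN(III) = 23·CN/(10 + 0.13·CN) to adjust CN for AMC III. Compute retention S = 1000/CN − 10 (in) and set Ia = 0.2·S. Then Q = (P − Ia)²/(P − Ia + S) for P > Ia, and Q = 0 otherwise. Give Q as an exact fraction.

Q = 297612800521/57131249050 in ≈ 5.209 in

Wet (AMC III): CN(III) = 23·73/(10 + 0.13·73) = 1679/(1949/100) = 167900/1949 ≈ 86.147
S = 1000/(167900/1949) − 10 = 2700/1679 in ≈ 1.608 in
Ia = 0.2·(2700/1679) = 540/1679 in ≈ 0.322 in
P − Ia = 6.820 − 0.322 = 545539/83950 ≈ 6.498 in (> 0, runoff occurs)
Q: (545539/83950)² ÷ (680539/83950) = 297612800521/57131249050 in (≈ 5.209 in)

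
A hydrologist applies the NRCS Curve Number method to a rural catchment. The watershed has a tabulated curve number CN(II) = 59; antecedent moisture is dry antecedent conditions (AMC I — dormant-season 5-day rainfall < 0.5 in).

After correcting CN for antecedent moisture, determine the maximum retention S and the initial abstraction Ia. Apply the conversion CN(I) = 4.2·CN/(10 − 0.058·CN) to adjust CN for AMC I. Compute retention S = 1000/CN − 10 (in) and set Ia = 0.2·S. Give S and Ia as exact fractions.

S = 20500/1239 in ≈ 16.546 in; Ia = 4100/1239 in ≈ 3.309 in

Dry (AMC I): CN(I) = 4.2·59/(10 − 0.058·59) = (1239/5)/(3289/500) = 123900/3289 ≈ 37.671
Retention S: 1000/CN − 10 with CN=37.671 → S = 20500/1239 ≈ 16.546 in
Initial abstraction Ia = S/5 = (20500/1239)/5 = 4100/1239 ≈ 3.309 in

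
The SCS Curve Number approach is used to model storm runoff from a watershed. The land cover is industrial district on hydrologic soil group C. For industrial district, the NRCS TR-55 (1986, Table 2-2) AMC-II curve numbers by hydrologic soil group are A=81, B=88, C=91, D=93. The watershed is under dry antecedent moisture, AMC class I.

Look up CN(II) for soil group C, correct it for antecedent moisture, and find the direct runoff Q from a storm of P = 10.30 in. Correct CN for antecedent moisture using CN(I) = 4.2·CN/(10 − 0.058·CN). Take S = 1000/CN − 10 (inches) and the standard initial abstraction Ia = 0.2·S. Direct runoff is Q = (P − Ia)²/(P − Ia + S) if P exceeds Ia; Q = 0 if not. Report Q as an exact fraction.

Q = 3920137321/494382070 in ≈ 7.929 in

NRCS table: industrial district, soil group C → CN(II) = 91
Adjust CN=91 to AMC I: 4.2·91/(10 − 0.058·91) → (1911/5) ÷ (2361/500) = 63700/787 ≈ 80.940
Max retention: S = 1000/(63700/787) − 10 = 1500/637 in (≈ 2.355 in)
Ia = 0.2·(1500/637) = 300/637 in ≈ 0.471 in
P − Ia = 10.300 − 0.471 = 62611/6370 ≈ 9.829 in (> 0, runoff occurs)
Q: (62611/6370)² ÷ (77611/6370) = 3920137321/494382070 in (≈ 7.929 in)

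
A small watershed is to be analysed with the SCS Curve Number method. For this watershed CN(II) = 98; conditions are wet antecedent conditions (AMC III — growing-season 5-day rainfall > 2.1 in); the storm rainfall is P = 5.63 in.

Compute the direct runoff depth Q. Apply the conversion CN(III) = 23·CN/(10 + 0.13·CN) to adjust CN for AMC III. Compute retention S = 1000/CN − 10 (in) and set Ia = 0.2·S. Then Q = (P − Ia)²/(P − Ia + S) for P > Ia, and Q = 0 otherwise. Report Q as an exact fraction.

Adjust CN=98 to AMC III: 23·98/(10 + 0.13·98) → 2254 ÷ (1137/50) = 112700/1137 ≈ 99.120
Max retention: S = 1000/(112700/1137) − 10 = 100/1127 in (≈ 0.089 in)
Ia = 0.2S: 0.2·0.089 = 0.018 in (exactly 20/1127)
P − Ia = 5.630 − 0.018 = 632501/112700 ≈ 5.612 in (> 0, runoff occurs)
Q = (632501/112700)²/((632501/112700) + 100/1127) = (400057515001/12701290000)/(642501/112700) = 400057515001/72409862700 in ≈ 5.525 in

Q = 400057515001/72409862700 in ≈ 5.525 in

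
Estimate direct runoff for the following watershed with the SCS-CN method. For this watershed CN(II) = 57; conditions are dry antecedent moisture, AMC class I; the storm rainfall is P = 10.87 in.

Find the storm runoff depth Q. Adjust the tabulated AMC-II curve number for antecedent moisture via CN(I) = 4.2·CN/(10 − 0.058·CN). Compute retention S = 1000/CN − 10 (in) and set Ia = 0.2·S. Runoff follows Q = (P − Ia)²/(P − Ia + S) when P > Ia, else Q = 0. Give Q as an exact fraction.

Q = 758883157321/361630338300 in ≈ 2.099 in

Dry (AMC I): CN(I) = 4.2·57/(10 − 0.058·57) = (1197/5)/(3347/500) = 119700/3347 ≈ 35.763
Max retention: S = 1000/(119700/3347) − 10 = 21500/1197 in (≈ 17.962 in)
Ia = 0.2S: 0.2·17.962 = 3.592 in (exactly 4300/1197)
P − Ia = 10.870 − 3.592 = 871139/119700 ≈ 7.278 in (> 0, runoff occurs)
Runoff Q = (P−Ia)²/(P−Ia+S) = (7.278)²/(7.278+17.962) = 758883157321/361630338300 ≈ 2.099 in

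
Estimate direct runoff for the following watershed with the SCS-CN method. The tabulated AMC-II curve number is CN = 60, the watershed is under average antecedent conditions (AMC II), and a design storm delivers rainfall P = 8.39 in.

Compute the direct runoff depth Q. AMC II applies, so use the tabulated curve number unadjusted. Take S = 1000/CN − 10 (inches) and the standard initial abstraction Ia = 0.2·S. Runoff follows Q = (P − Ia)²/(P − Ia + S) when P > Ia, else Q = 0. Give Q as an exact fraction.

AMC II — tabulated CN = 60 applies directly.
S = 1000/60 − 10 = 20/3 in ≈ 6.667 in
Ia = 0.2·(20/3) = 4/3 in ≈ 1.333 in
Since P=8.390 > Ia=1.333: effective rainfall P−Ia = 2117/300 in
Q: (2117/300)² ÷ (4117/300) = 4481689/1235100 in (≈ 3.629 in)

Q = 4481689/1235100 in ≈ 3.629 in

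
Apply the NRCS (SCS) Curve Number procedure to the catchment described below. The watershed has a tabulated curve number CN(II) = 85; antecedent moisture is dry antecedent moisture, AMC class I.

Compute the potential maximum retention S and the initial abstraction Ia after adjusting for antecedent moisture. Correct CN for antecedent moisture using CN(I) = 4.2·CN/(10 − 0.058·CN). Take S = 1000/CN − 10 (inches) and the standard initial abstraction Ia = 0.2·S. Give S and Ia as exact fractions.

S = 500/119 in ≈ 4.202 in; Ia = 100/119 in ≈ 0.840 in

Dry (AMC I): CN(I) = 4.2·85/(10 − 0.058·85) = 357/(507/100) = 11900/169 ≈ 70.414
Max retention: S = 1000/(11900/169) − 10 = 500/119 in (≈ 4.202 in)
Ia = 0.2·(500/119) = 100/119 in ≈ 0.840 in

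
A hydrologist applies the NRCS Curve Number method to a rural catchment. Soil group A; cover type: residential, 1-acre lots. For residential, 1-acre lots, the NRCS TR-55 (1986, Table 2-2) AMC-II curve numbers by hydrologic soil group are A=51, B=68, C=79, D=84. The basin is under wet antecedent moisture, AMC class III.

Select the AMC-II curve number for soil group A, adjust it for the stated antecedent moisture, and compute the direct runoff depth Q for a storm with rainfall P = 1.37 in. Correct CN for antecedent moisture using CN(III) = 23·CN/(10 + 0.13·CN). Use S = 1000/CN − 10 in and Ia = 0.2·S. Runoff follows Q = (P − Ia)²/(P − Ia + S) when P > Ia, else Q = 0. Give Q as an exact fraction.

NRCS table: residential, 1-acre lots, soil group A → CN(II) = 51
Adjust CN=51 to AMC III: 23·51/(10 + 0.13·51) → 1173 ÷ (1663/100) = 117300/1663 ≈ 70.535
Max retention: S = 1000/(117300/1663) − 10 = 4900/1173 in (≈ 4.177 in)
Initial abstraction Ia = S/5 = (4900/1173)/5 = 980/1173 ≈ 0.835 in
Excess rainfall: 1.370 − 0.835 = 0.535 in; P > Ia so Q > 0
Q: (62701/117300)² ÷ (552701/117300) = 3931415401/64831827300 in (≈ 0.061 in)

Q = 3931415401/64831827300 in ≈ 0.061 in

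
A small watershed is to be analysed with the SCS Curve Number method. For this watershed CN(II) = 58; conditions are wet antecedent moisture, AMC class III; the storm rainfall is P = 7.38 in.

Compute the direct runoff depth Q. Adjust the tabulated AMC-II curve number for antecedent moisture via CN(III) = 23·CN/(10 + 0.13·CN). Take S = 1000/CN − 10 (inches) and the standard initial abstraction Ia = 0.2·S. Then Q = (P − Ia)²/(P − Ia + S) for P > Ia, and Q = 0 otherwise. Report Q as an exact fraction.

Adjust CN=58 to AMC III: 23·58/(10 + 0.13·58) → 1334 ÷ (877/50) = 66700/877 ≈ 76.055
S = 1000/(66700/877) − 10 = 2100/667 in ≈ 3.148 in
Ia = 0.2·(2100/667) = 420/667 in ≈ 0.630 in
Excess rainfall: 7.380 − 0.630 = 6.750 in; P > Ia so Q > 0
Q = (225123/33350)²/((225123/33350) + 2100/667) = (50680365129/1112222500)/(330123/33350) = 16893455043/3669867350 in ≈ 4.603 in

Q = 16893455043/3669867350 in ≈ 4.603 in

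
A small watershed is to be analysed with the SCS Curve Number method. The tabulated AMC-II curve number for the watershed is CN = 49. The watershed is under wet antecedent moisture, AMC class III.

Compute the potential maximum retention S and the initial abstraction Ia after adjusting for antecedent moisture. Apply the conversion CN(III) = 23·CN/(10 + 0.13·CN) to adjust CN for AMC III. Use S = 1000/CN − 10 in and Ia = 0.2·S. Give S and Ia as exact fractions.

CN(III) from CN(II)=49: (23·49)/(10 + 0.13·49) = 112700/1637 ≈ 68.845
S = 1000/(112700/1637) − 10 = 5100/1127 in ≈ 4.525 in
Ia = 0.2S: 0.2·4.525 = 0.905 in (exactly 1020/1127)

S = 5100/1127 in ≈ 4.525 in; Ia = 1020/1127 in ≈ 0.905 in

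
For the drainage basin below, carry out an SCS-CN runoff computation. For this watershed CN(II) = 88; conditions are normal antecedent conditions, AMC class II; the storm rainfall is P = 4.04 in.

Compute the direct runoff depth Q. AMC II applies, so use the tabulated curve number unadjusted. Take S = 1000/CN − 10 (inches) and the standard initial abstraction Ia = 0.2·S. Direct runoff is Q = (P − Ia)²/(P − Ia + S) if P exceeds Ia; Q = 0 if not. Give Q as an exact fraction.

CN(II) = 88; AMC II needs no correction.
Max retention: S = 1000/88 − 10 = 15/11 in (≈ 1.364 in)
Ia = 0.2S: 0.2·1.364 = 0.273 in (exactly 3/11)
Since P=4.040 > Ia=0.273: effective rainfall P−Ia = 1036/275 in
Runoff Q = (P−Ia)²/(P−Ia+S) = (3.767)²/(3.767+1.364) = 1073296/388025 ≈ 2.766 in

Q = 1073296/388025 in ≈ 2.766 in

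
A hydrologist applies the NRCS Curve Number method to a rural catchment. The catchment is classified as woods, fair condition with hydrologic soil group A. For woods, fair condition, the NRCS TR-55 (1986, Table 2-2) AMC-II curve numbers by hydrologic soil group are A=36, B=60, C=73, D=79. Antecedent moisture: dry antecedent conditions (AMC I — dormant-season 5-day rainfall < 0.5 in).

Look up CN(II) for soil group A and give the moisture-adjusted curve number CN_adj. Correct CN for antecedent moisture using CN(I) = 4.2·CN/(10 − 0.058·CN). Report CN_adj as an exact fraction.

NRCS table: woods, fair condition, soil group A → CN(II) = 36
Dry (AMC I): CN(I) = 4.2·36/(10 − 0.058·36) = (756/5)/(989/125) = 18900/989 ≈ 19.110

CN_adj = 18900/989 ≈ 19.110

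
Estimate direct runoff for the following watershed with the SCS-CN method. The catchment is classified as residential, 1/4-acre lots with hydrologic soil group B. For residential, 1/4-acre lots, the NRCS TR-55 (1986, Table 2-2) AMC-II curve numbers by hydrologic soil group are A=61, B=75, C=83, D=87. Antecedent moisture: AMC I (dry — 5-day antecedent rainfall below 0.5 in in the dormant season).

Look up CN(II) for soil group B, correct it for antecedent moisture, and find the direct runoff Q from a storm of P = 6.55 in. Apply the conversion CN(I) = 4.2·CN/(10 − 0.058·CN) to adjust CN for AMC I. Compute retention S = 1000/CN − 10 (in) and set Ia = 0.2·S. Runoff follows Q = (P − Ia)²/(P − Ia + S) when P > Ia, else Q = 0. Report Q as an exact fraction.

NRCS table: residential, 1/4-acre lots, soil group B → CN(II) = 75
Dry (AMC I): CN(I) = 4.2·75/(10 − 0.058·75) = 315/(113/20) = 6300/113 ≈ 55.752
Retention S: 1000/CN − 10 with CN=55.752 → S = 500/63 ≈ 7.937 in
Ia = 0.2·(500/63) = 100/63 in ≈ 1.587 in
P − Ia = 6.550 − 1.587 = 6253/1260 ≈ 4.963 in (> 0, runoff occurs)
Q = (6253/1260)²/((6253/1260) + 500/63) = (39100009/1587600)/(16253/1260) = 39100009/20478780 in ≈ 1.909 in

Q = 39100009/20478780 in ≈ 1.909 in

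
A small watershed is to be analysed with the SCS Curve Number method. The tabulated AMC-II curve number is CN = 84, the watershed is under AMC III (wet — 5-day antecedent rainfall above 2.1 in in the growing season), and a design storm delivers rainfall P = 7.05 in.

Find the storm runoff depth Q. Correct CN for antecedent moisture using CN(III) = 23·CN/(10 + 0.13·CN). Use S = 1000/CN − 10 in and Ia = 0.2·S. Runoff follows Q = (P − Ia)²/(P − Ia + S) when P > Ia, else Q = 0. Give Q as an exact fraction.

Wet (AMC III): CN(III) = 23·84/(10 + 0.13·84) = 1932/(523/25) = 48300/523 ≈ 92.352
S = 1000/(48300/523) − 10 = 400/483 in ≈ 0.828 in
Ia = 0.2·(400/483) = 80/483 in ≈ 0.166 in
Excess rainfall: 7.050 − 0.166 = 6.884 in; P > Ia so Q > 0
Runoff Q = (P−Ia)²/(P−Ia+S) = (6.884)²/(6.884+0.828) = 4422649009/719698980 ≈ 6.145 in

Q = 4422649009/719698980 in ≈ 6.145 in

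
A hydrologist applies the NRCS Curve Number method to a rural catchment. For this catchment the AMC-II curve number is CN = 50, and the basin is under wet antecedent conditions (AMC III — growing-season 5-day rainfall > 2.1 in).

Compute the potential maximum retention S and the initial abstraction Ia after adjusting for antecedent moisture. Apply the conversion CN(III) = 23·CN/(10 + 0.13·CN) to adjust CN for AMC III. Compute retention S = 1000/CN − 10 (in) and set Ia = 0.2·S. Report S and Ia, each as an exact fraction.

S = 100/23 in ≈ 4.348 in; Ia = 20/23 in ≈ 0.870 in

Adjust CN=50 to AMC III: 23·50/(10 + 0.13·50) → 1150 ÷ (33/2) = 2300/33 ≈ 69.697
Max retention: S = 1000/(2300/33) − 10 = 100/23 in (≈ 4.348 in)
Ia = 0.2S: 0.2·4.348 = 0.870 in (exactly 20/23)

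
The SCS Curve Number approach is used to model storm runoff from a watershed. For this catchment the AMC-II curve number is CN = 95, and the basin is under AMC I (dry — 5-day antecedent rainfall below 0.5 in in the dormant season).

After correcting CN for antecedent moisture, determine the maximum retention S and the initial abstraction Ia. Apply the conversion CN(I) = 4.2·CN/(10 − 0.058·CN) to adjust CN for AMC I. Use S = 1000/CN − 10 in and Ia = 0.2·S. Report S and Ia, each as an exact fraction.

Dry (AMC I): CN(I) = 4.2·95/(10 − 0.058·95) = 399/(449/100) = 39900/449 ≈ 88.864
Max retention: S = 1000/(39900/449) − 10 = 500/399 in (≈ 1.253 in)
Ia = 0.2·(500/399) = 100/399 in ≈ 0.251 in

S = 500/399 in ≈ 1.253 in; Ia = 100/399 in ≈ 0.251 in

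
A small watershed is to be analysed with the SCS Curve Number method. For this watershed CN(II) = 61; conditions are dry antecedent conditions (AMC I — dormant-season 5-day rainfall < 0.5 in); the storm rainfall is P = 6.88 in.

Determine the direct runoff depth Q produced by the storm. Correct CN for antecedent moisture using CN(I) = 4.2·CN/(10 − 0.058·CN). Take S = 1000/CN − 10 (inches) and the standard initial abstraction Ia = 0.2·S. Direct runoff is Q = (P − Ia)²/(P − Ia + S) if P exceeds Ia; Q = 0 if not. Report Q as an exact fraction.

CN(I) from CN(II)=61: (4.2·61)/(10 − 0.058·61) = 42700/1077 ≈ 39.647
Retention S: 1000/CN − 10 with CN=39.647 → S = 6500/427 ≈ 15.222 in
Ia = 0.2S: 0.2·15.222 = 3.044 in (exactly 1300/427)
P − Ia = 6.880 − 3.044 = 40944/10675 ≈ 3.836 in (> 0, runoff occurs)
Runoff Q = (P−Ia)²/(P−Ia+S) = (3.836)²/(3.836+15.222) = 419102784/542941175 ≈ 0.772 in

Q = 419102784/542941175 in ≈ 0.772 in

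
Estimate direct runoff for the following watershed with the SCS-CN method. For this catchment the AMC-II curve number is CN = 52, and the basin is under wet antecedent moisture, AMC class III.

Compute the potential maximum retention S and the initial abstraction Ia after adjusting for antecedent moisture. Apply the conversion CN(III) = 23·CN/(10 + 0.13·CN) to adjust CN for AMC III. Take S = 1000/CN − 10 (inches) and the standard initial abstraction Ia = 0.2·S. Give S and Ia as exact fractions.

S = 1200/299 in ≈ 4.013 in; Ia = 240/299 in ≈ 0.803 in

Wet (AMC III): CN(III) = 23·52/(10 + 0.13·52) = 1196/(419/25) = 29900/419 ≈ 71.360
Retention S: 1000/CN − 10 with CN=71.360 → S = 1200/299 ≈ 4.013 in
Ia = 0.2S: 0.2·4.013 = 0.803 in (exactly 240/299)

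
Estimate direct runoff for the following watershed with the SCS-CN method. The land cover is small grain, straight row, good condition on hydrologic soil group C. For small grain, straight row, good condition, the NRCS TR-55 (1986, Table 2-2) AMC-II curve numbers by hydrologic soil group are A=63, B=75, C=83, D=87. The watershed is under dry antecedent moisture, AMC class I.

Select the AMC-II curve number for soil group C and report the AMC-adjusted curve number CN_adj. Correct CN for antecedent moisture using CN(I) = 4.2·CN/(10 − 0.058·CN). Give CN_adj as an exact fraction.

CN_adj = 174300/2593 ≈ 67.219

NRCS table: small grain, straight row, good condition, soil group C → CN(II) = 83
Adjust CN=83 to AMC I: 4.2·83/(10 − 0.058·83) → (1743/5) ÷ (2593/500) = 174300/2593 ≈ 67.219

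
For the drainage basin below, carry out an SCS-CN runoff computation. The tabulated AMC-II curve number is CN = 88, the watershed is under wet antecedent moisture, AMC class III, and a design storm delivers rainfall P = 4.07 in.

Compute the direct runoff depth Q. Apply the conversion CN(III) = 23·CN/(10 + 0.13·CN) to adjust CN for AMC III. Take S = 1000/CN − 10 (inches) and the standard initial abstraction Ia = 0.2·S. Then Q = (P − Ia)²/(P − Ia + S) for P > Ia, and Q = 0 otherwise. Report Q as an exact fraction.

Adjust CN=88 to AMC III: 23·88/(10 + 0.13·88) → 2024 ÷ (536/25) = 6325/67 ≈ 94.403
Max retention: S = 1000/(6325/67) − 10 = 150/253 in (≈ 0.593 in)
Initial abstraction Ia = S/5 = (150/253)/5 = 30/253 ≈ 0.119 in
P − Ia = 4.070 − 0.119 = 99971/25300 ≈ 3.951 in (> 0, runoff occurs)
Runoff Q = (P−Ia)²/(P−Ia+S) = (3.951)²/(3.951+0.593) = 9994200841/2908766300 ≈ 3.436 in

Q = 9994200841/2908766300 in ≈ 3.436 in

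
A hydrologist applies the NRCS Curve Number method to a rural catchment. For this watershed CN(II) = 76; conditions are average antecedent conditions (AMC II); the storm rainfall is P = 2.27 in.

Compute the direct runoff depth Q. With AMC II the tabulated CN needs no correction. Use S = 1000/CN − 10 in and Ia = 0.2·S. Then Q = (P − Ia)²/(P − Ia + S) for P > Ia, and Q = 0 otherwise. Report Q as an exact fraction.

Q = 9690769/17314700 in ≈ 0.560 in

Average conditions: CN = 76 (no AMC adjustment).
Retention S: 1000/CN − 10 with CN=76.000 → S = 60/19 ≈ 3.158 in
Ia = 0.2S: 0.2·3.158 = 0.632 in (exactly 12/19)
Excess rainfall: 2.270 − 0.632 = 1.638 in; P > Ia so Q > 0
Runoff Q = (P−Ia)²/(P−Ia+S) = (1.638)²/(1.638+3.158) = 9690769/17314700 ≈ 0.560 in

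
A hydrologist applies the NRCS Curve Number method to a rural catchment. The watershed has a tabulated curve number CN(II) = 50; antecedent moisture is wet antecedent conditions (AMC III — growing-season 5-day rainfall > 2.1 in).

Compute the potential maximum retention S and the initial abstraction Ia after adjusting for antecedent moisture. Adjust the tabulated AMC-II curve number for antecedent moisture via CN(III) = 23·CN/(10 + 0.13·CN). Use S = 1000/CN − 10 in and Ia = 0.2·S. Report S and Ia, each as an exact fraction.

Adjust CN=50 to AMC III: 23·50/(10 + 0.13·50) → 1150 ÷ (33/2) = 2300/33 ≈ 69.697
Retention S: 1000/CN − 10 with CN=69.697 → S = 100/23 ≈ 4.348 in
Initial abstraction Ia = S/5 = (100/23)/5 = 20/23 ≈ 0.870 in

S = 100/23 in ≈ 4.348 in; Ia = 20/23 in ≈ 0.870 in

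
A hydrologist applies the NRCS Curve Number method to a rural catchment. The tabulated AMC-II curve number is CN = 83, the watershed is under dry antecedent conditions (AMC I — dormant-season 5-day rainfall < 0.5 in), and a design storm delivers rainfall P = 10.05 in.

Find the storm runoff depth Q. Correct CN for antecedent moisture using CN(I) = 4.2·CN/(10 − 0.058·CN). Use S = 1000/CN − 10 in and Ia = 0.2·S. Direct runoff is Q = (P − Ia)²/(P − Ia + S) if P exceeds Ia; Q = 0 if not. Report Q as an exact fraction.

Q = 100072893649/16953916980 in ≈ 5.903 in

Dry (AMC I): CN(I) = 4.2·83/(10 − 0.058·83) = (1743/5)/(2593/500) = 174300/2593 ≈ 67.219
Retention S: 1000/CN − 10 with CN=67.219 → S = 8500/1743 ≈ 4.877 in
Ia = 0.2S: 0.2·4.877 = 0.975 in (exactly 1700/1743)
Excess rainfall: 10.050 − 0.975 = 9.075 in; P > Ia so Q > 0
Runoff Q = (P−Ia)²/(P−Ia+S) = (9.075)²/(9.075+4.877) = 100072893649/16953916980 ≈ 5.903 in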